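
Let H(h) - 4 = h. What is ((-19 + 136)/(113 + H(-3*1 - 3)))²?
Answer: 1521/1369 ≈ 1.1110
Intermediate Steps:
H(h) = 4 + h
((-19 + 136)/(113 + H(-3*1 - 3)))² = ((-19 + 136)/(113 + (4 + (-3*1 - 3))))² = (117/(113 + (4 + (-3 - 3))))² = (117/(113 + (4 - 6)))² = (117/(113 - 2))² = (117/111)² = (117*(1/111))² = (39/37)² = 1521/1369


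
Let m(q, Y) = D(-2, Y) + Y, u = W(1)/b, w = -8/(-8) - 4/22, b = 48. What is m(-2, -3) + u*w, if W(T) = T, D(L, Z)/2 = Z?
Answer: -1581/176 ≈ -8.9830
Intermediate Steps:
D(L, Z) = 2*Z
w = 9/11 (w = -8*(-⅛) - 4*1/22 = 1 - 2/11 = 9/11 ≈ 0.81818)
u = 1/48 ≈ 0.020833
m(q, Y) = 3*Y (m(q, Y) = 2*Y + Y = 3*Y)
m(-2, -3) + u*w = 3*(-3) + (1/48)*(9/11) = -9 + 3/176 = -1581/176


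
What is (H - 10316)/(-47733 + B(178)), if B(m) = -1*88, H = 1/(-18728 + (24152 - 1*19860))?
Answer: 148921777/690343956 ≈ 0.21572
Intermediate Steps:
H = -1/14436 (H = 1/(-18728 + (24152 - 19860)) = 1/(-18728 + 4292) = 1/(-14436) = -1/14436 ≈ -6.9271e-5)
B(m) = -88
(H - 10316)/(-47733 + B(178)) = (-1/14436 - 10316)/(-47733 - 88) = -148921777/14436/(-47821) = -148921777/14436*(-1/47821) = 148921777/690343956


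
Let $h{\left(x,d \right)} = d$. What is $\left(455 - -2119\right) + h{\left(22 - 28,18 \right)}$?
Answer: $2592$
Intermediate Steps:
$\left(455 - -2119\right) + h{\left(22 - 28,18 \right)} = \left(455 - -2119\right) + 18 = \left(455 + 2119\right) + 18 = 2574 + 18 = 2592$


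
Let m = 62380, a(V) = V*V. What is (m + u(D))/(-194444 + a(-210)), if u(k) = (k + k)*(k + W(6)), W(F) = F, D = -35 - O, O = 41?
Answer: -18255/37586 ≈ -0.48569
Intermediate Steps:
D = -76 (D = -35 - 1*41 = -35 - 41 = -76)
a(V) = V**2
u(k) = 2*k*(6 + k) (u(k) = (k + k)*(k + 6) = (2*k)*(6 + k) = 2*k*(6 + k))
(m + u(D))/(-194444 + a(-210)) = (62380 + 2*(-76)*(6 - 76))/(-194444 + (-210)**2) = (62380 + 2*(-76)*(-70))/(-194444 + 44100) = (62380 + 10640)/(-150344) = 73020*(-1/150344) = -18255/37586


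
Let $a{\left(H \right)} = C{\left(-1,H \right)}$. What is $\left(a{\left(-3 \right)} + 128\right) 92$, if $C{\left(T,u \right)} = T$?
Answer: $11684$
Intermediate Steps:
$a{\left(H \right)} = -1$
$\left(a{\left(-3 \right)} + 128\right) 92 = \left(-1 + 128\right) 92 = 127 \cdot 92 = 11684$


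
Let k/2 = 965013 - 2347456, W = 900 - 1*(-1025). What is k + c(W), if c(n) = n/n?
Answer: -2764885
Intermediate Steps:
W = 1925 (W = 900 + 1025 = 1925)
c(n) = 1
k = -2764886 (k = 2*(965013 - 2347456) = 2*(-1382443) = -2764886)
k + c(W) = -2764886 + 1 = -2764885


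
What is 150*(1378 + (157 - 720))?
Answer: 122250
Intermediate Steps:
150*(1378 + (157 - 720)) = 150*(1378 - 563) = 150*815 = 122250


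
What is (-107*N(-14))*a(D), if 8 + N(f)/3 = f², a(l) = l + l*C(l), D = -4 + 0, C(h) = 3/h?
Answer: 60348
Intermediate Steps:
D = -4
a(l) = 3 + l (a(l) = l + l*(3/l) = l + 3 = 3 + l)
N(f) = -24 + 3*f²
(-107*N(-14))*a(D) = (-107*(-24 + 3*(-14)²))*(3 - 4) = -107*(-24 + 3*196)*(-1) = -107*(-24 + 588)*(-1) = -107*564*(-1) = -60348*(-1) = 60348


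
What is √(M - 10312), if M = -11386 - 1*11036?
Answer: I*√32734 ≈ 180.93*I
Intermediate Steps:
M = -22422 (M = -11386 - 11036 = -22422)
√(M - 10312) = √(-22422 - 10312) = √(-32734) = I*√32734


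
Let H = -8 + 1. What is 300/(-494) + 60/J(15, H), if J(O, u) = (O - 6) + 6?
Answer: 838/247 ≈ 3.3927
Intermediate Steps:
H = -7
J(O, u) = O (J(O, u) = (-6 + O) + 6 = O)
300/(-494) + 60/J(15, H) = 300/(-494) + 60/15 = 300*(-1/494) + 60*(1/15) = -150/247 + 4 = 838/247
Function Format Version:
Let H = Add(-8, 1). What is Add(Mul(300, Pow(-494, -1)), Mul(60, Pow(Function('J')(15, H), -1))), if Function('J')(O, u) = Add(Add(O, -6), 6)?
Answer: Rational(838, 247) ≈ 3.3927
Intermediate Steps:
H = -7
Function('J')(O, u) = O (Function('J')(O, u) = Add(Add(-6, O), 6) = O)
Add(Mul(300, Pow(-494, -1)), Mul(60, Pow(Function('J')(15, H), -1))) = Add(Mul(300, Pow(-494, -1)), Mul(60, Pow(15, -1))) = Add(Mul(300, Rational(-1, 494)), Mul(60, Rational(1, 15))) = Add(Rational(-150, 247), 4) = Rational(838, 247)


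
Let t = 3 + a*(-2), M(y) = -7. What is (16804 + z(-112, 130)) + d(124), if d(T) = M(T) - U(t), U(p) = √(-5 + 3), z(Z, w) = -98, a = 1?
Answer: 16699 - I*√2 ≈ 16699.0 - 1.4142*I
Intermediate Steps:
t = 1 (t = 3 + 1*(-2) = 3 - 2 = 1)
U(p) = I*√2 (U(p) = √(-2) = I*√2)
d(T) = -7 - I*√2
(16804 + z(-112, 130)) + d(124) = (16804 - 98) + (-7 - I*√2) = 16706 + (-7 - I*√2) = 16699 - I*√2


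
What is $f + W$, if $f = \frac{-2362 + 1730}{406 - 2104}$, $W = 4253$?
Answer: $\frac{3611113}{849} \approx 4253.4$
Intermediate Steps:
$f = \frac{316}{849}$ ($f = - \frac{632}{-1698} = \left(-632\right) \left(- \frac{1}{1698}\right) = \frac{316}{849} \approx 0.3722$)
$f + W = \frac{316}{849} + 4253 = \frac{3611113}{849}$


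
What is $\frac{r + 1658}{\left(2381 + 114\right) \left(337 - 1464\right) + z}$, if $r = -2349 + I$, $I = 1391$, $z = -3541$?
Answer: $- \frac{350}{1407703} \approx -0.00024863$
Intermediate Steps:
$r = -958$ ($r = -2349 + 1391 = -958$)
$\frac{r + 1658}{\left(2381 + 114\right) \left(337 - 1464\right) + z} = \frac{-958 + 1658}{\left(2381 + 114\right) \left(337 - 1464\right) - 3541} = \frac{700}{2495 \left(-1127\right) - 3541} = \frac{700}{-2811865 - 3541} = \frac{700}{-2815406} = 700 \left(- \frac{1}{2815406}\right) = - \frac{350}{1407703}$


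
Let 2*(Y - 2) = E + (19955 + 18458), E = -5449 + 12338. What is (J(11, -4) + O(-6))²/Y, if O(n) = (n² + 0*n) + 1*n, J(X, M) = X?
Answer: 1681/22653 ≈ 0.074206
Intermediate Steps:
E = 6889
O(n) = n + n² (O(n) = (n² + 0) + n = n² + n = n + n²)
Y = 22653 (Y = 2 + (6889 + (19955 + 18458))/2 = 2 + (6889 + 38413)/2 = 2 + (½)*45302 = 2 + 22651 = 22653)
(J(11, -4) + O(-6))²/Y = (11 - 6*(1 - 6))²/22653 = (11 - 6*(-5))²*(1/22653) = (11 + 30)²*(1/22653) = 41²*(1/22653) = 1681*(1/22653) = 1681/22653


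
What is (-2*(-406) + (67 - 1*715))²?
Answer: 26896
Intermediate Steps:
(-2*(-406) + (67 - 1*715))² = (812 + (67 - 715))² = (812 - 648)² = 164² = 26896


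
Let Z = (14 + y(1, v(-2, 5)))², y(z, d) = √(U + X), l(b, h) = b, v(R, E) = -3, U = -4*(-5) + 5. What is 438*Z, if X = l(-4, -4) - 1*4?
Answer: 93294 + 12264*√17 ≈ 1.4386e+5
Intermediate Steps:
U = 25 (U = 20 + 5 = 25)
X = -8 (X = -4 - 1*4 = -4 - 4 = -8)
y(z, d) = √17 (y(z, d) = √(25 - 8) = √17)
Z = (14 + √17)² ≈ 328.45
438*Z = 438*(14 + √17)²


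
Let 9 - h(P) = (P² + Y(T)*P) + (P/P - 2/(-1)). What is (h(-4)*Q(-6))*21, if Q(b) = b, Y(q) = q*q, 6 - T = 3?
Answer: -3276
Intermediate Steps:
T = 3 (T = 6 - 1*3 = 6 - 3 = 3)
Y(q) = q²
h(P) = 6 - P² - 9*P (h(P) = 9 - ((P² + 3²*P) + (P/P - 2/(-1))) = 9 - ((P² + 9*P) + (1 - 2*(-1))) = 9 - ((P² + 9*P) + (1 + 2)) = 9 - ((P² + 9*P) + 3) = 9 - (3 + P² + 9*P) = 9 + (-3 - P² - 9*P) = 6 - P² - 9*P)
(h(-4)*Q(-6))*21 = ((6 - 1*(-4)² - 9*(-4))*(-6))*21 = ((6 - 1*16 + 36)*(-6))*21 = ((6 - 16 + 36)*(-6))*21 = (26*(-6))*21 = -156*21 = -3276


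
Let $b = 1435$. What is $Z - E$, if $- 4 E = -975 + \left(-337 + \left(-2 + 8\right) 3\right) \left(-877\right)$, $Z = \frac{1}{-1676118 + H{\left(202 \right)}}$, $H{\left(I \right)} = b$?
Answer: $\frac{116720381050}{1674683} \approx 69697.0$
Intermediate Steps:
$H{\left(I \right)} = 1435$
$Z = - \frac{1}{1674683}$ ($Z = \frac{1}{-1676118 + 1435} = \frac{1}{-1674683} = - \frac{1}{1674683} \approx -5.9713 \cdot 10^{-7}$)
$E = -69697$ ($E = - \frac{-975 + \left(-337 + \left(-2 + 8\right) 3\right) \left(-877\right)}{4} = - \frac{-975 + \left(-337 + 6 \cdot 3\right) \left(-877\right)}{4} = - \frac{-975 + \left(-337 + 18\right) \left(-877\right)}{4} = - \frac{-975 - -279763}{4} = - \frac{-975 + 279763}{4} = \left(- \frac{1}{4}\right) 278788 = -69697$)
$Z - E = - \frac{1}{1674683} - -69697 = - \frac{1}{1674683} + 69697 = \frac{116720381050}{1674683}$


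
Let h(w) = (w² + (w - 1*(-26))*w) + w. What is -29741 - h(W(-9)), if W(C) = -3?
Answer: -29678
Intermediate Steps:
h(w) = w + w² + w*(26 + w) (h(w) = (w² + (w + 26)*w) + w = (w² + (26 + w)*w) + w = (w² + w*(26 + w)) + w = w + w² + w*(26 + w))
-29741 - h(W(-9)) = -29741 - (-3)*(27 + 2*(-3)) = -29741 - (-3)*(27 - 6) = -29741 - (-3)*21 = -29741 - 1*(-63) = -29741 + 63 = -29678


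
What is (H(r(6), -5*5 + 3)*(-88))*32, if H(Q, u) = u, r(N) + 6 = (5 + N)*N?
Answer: 61952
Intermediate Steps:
r(N) = -6 + N*(5 + N) (r(N) = -6 + (5 + N)*N = -6 + N*(5 + N))
(H(r(6), -5*5 + 3)*(-88))*32 = ((-5*5 + 3)*(-88))*32 = ((-25 + 3)*(-88))*32 = -22*(-88)*32 = 1936*32 = 61952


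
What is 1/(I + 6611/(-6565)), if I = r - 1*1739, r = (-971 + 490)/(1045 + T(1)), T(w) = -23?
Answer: -6709430/11677612977 ≈ -0.00057456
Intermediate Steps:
r = -481/1022 (r = (-971 + 490)/(1045 - 23) = -481/1022 ≈ -0.47065)
I = -1777739/1022 (I = -481/1022 - 1*1739 = -481/1022 - 1739 = -1777739/1022 ≈ -1739.5)
1/(I + 6611/(-6565)) = 1/(-1777739/1022 + 6611/(-6565)) = 1/(-1777739/1022 + 6611*(-1/6565)) = 1/(-1777739/1022 - 6611/6565) = 1/(-11677612977/6709430) = -6709430/11677612977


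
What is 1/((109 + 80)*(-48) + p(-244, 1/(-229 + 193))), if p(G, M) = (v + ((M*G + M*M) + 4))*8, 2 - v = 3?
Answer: -162/1456991 ≈ -0.00011119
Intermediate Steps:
v = -1 (v = 2 - 1*3 = 2 - 3 = -1)
p(G, M) = 24 + 8*M**2 + 8*G*M (p(G, M) = (-1 + ((M*G + M*M) + 4))*8 = (-1 + ((G*M + M**2) + 4))*8 = (-1 + ((M**2 + G*M) + 4))*8 = (-1 + (4 + M**2 + G*M))*8 = (3 + M**2 + G*M)*8 = 24 + 8*M**2 + 8*G*M)
1/((109 + 80)*(-48) + p(-244, 1/(-229 + 193))) = 1/((109 + 80)*(-48) + (24 + 8*(1/(-229 + 193))**2 + 8*(-244)/(-229 + 193))) = 1/(189*(-48) + (24 + 8*(1/(-36))**2 + 8*(-244)/(-36))) = 1/(-9072 + (24 + 8*(-1/36)**2 + 8*(-244)*(-1/36))) = 1/(-9072 + (24 + 8*(1/1296) + 488/9)) = 1/(-9072 + (24 + 1/162 + 488/9)) = 1/(-9072 + 12673/162) = 1/(-1456991/162) = -162/1456991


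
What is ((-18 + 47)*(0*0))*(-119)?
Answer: 0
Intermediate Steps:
((-18 + 47)*(0*0))*(-119) = (29*0)*(-119) = 0*(-119) = 0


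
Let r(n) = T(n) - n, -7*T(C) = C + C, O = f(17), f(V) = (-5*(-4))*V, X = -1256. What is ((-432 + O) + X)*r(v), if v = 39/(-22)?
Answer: -236574/77 ≈ -3072.4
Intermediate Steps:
v = -39/22 (v = 39*(-1/22) = -39/22 ≈ -1.7727)
f(V) = 20*V
O = 340 (O = 20*17 = 340)
T(C) = -2*C/7 (T(C) = -(C + C)/7 = -2*C/7)
r(n) = -9*n/7 (r(n) = -2*n/7 - n = -9*n/7)
((-432 + O) + X)*r(v) = ((-432 + 340) - 1256)*(-9/7*(-39/22)) = (-92 - 1256)*(351/154) = -1348*351/154 = -236574/77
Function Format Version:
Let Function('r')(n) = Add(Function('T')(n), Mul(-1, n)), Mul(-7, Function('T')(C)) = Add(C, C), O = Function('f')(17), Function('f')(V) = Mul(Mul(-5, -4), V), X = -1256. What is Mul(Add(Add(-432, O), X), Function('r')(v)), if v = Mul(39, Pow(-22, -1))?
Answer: Rational(-236574, 77) ≈ -3072.4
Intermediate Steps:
v = Rational(-39, 22) (v = Mul(39, Rational(-1, 22)) = Rational(-39, 22) ≈ -1.7727)
Function('f')(V) = Mul(20, V)
O = 340 (O = Mul(20, 17) = 340)
Function('T')(C) = Mul(Rational(-2, 7), C) (Function('T')(C) = Mul(Rational(-1, 7), Add(C, C)) = Mul(Rational(-1, 7), Mul(2, C)) = Mul(Rational(-2, 7), C))
Function('r')(n) = Mul(Rational(-9, 7), n) (Function('r')(n) = Add(Mul(Rational(-2, 7), n), Mul(-1, n)) = Mul(Rational(-9, 7), n))
Mul(Add(Add(-432, O), X), Function('r')(v)) = Mul(Add(Add(-432, 340), -1256), Mul(Rational(-9, 7), Rational(-39, 22))) = Mul(Add(-92, -1256), Rational(351, 154)) = Mul(-1348, Rational(351, 154)) = Rational(-236574, 77)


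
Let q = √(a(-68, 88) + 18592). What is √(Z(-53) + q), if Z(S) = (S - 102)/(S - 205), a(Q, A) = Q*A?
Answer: √(39990 + 532512*√197)/258 ≈ 10.625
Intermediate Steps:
a(Q, A) = A*Q
Z(S) = (-102 + S)/(-205 + S)
q = 8*√197 (q = √(88*(-68) + 18592) = √(-5984 + 18592) = √12608 = 8*√197 ≈ 112.29)
√(Z(-53) + q) = √((-102 - 53)/(-205 - 53) + 8*√197) = √(-155/(-258) + 8*√197) = √(-1/258*(-155) + 8*√197) = √(155/258 + 8*√197)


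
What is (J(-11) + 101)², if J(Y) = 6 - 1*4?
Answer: 10609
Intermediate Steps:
J(Y) = 2 (J(Y) = 6 - 4 = 2)
(J(-11) + 101)² = (2 + 101)² = 103² = 10609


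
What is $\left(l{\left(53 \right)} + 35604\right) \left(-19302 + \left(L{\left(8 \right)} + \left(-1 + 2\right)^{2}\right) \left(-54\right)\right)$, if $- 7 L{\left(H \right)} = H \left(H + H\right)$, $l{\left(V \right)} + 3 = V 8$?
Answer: $- \frac{4632094500}{7} \approx -6.6173 \cdot 10^{8}$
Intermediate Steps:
$l{\left(V \right)} = -3 + 8 V$ ($l{\left(V \right)} = -3 + V 8 = -3 + 8 V$)
$L{\left(H \right)} = - \frac{2 H^{2}}{7}$ ($L{\left(H \right)} = - \frac{H \left(H + H\right)}{7} = - \frac{H 2 H}{7} = - \frac{2 H^{2}}{7}$)
$\left(l{\left(53 \right)} + 35604\right) \left(-19302 + \left(L{\left(8 \right)} + \left(-1 + 2\right)^{2}\right) \left(-54\right)\right) = \left(\left(-3 + 8 \cdot 53\right) + 35604\right) \left(-19302 + \left(- \frac{2 \cdot 8^{2}}{7} + \left(-1 + 2\right)^{2}\right) \left(-54\right)\right) = \left(\left(-3 + 424\right) + 35604\right) \left(-19302 + \left(\left(- \frac{2}{7}\right) 64 + 1^{2}\right) \left(-54\right)\right) = \left(421 + 35604\right) \left(-19302 + \left(- \frac{128}{7} + 1\right) \left(-54\right)\right) = 36025 \left(-19302 - - \frac{6534}{7}\right) = 36025 \left(-19302 + \frac{6534}{7}\right) = 36025 \left(- \frac{128580}{7}\right) = - \frac{4632094500}{7}$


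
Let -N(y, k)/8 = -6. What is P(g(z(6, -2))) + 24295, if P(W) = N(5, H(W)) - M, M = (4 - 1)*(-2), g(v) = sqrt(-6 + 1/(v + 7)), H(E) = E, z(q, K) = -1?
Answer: 24349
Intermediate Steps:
N(y, k) = 48 (N(y, k) = -8*(-6) = 48)
g(v) = sqrt(-6 + 1/(7 + v))
M = -6 (M = 3*(-2) = -6)
P(W) = 54 (P(W) = 48 - 1*(-6) = 48 + 6 = 54)
P(g(z(6, -2))) + 24295 = 54 + 24295 = 24349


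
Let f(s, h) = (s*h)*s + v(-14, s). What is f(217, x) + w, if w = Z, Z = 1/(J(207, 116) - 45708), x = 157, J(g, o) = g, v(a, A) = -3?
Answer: 336387527969/45501 ≈ 7.3930e+6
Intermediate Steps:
Z = -1/45501 (Z = 1/(207 - 45708) = 1/(-45501) = -1/45501 ≈ -2.1978e-5)
w = -1/45501 ≈ -2.1978e-5
f(s, h) = -3 + h*s**2 (f(s, h) = (s*h)*s - 3 = (h*s)*s - 3 = h*s**2 - 3 = -3 + h*s**2)
f(217, x) + w = (-3 + 157*217**2) - 1/45501 = (-3 + 157*47089) - 1/45501 = (-3 + 7392973) - 1/45501 = 7392970 - 1/45501 = 336387527969/45501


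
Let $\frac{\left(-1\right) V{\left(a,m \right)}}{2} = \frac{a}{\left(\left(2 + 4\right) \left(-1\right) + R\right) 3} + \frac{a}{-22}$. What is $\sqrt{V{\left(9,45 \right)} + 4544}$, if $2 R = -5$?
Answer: $\frac{\sqrt{158952431}}{187} \approx 67.421$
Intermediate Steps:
$R = - \frac{5}{2}$ ($R = \frac{1}{2} \left(-5\right) = - \frac{5}{2} \approx -2.5$)
$V{\left(a,m \right)} = \frac{95 a}{561}$ ($V{\left(a,m \right)} = - 2 \left(\frac{a}{\left(\left(2 + 4\right) \left(-1\right) - \frac{5}{2}\right) 3} + \frac{a}{-22}\right) = - 2 \left(\frac{a}{\left(6 \left(-1\right) - \frac{5}{2}\right) 3} + a \left(- \frac{1}{22}\right)\right) = - 2 \left(\frac{a}{\left(-6 - \frac{5}{2}\right) 3} - \frac{a}{22}\right) = - 2 \left(\frac{a}{\left(- \frac{17}{2}\right) 3} - \frac{a}{22}\right) = - 2 \left(\frac{a}{- \frac{51}{2}} - \frac{a}{22}\right) = - 2 \left(a \left(- \frac{2}{51}\right) - \frac{a}{22}\right) = - 2 \left(- \frac{2 a}{51} - \frac{a}{22}\right) = - 2 \left(- \frac{95 a}{1122}\right) = \frac{95 a}{561}$)
$\sqrt{V{\left(9,45 \right)} + 4544} = \sqrt{\frac{95}{561} \cdot 9 + 4544} = \sqrt{\frac{285}{187} + 4544} = \sqrt{\frac{850013}{187}} = \frac{\sqrt{158952431}}{187}$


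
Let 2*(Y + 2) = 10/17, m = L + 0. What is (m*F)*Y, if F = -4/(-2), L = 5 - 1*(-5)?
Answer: -580/17 ≈ -34.118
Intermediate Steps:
L = 10 (L = 5 + 5 = 10)
m = 10 (m = 10 + 0 = 10)
F = 2 (F = -4*(-½) = 2)
Y = -29/17 (Y = -2 + (10/17)/2 = -2 + (10*(1/17))/2 = -2 + (½)*(10/17) = -2 + 5/17 = -29/17 ≈ -1.7059)
(m*F)*Y = (10*2)*(-29/17) = 20*(-29/17) = -580/17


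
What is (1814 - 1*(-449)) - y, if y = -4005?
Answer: 6268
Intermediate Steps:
(1814 - 1*(-449)) - y = (1814 - 1*(-449)) - 1*(-4005) = (1814 + 449) + 4005 = 2263 + 4005 = 6268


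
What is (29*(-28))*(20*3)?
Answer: -48720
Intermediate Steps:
(29*(-28))*(20*3) = -812*60 = -48720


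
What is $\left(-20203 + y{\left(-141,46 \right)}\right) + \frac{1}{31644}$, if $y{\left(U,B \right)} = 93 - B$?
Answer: $- \frac{637816463}{31644} \approx -20156.0$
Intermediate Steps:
$\left(-20203 + y{\left(-141,46 \right)}\right) + \frac{1}{31644} = \left(-20203 + \left(93 - 46\right)\right) + \frac{1}{31644} = \left(-20203 + 47\right) + \frac{1}{31644} = -20156 + \frac{1}{31644} = - \frac{637816463}{31644}$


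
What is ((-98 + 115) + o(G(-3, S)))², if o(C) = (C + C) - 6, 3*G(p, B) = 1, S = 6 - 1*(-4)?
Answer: 1225/9 ≈ 136.11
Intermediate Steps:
S = 10 (S = 6 + 4 = 10)
G(p, B) = ⅓ (G(p, B) = (⅓)*1 = ⅓)
o(C) = -6 + 2*C (o(C) = 2*C - 6 = -6 + 2*C)
((-98 + 115) + o(G(-3, S)))² = ((-98 + 115) + (-6 + 2*(⅓)))² = (17 + (-6 + ⅔))² = (17 - 16/3)² = (35/3)² = 1225/9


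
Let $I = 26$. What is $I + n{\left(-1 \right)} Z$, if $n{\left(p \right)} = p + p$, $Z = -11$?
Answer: $48$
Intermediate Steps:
$n{\left(p \right)} = 2 p$
$I + n{\left(-1 \right)} Z = 26 + 2 \left(-1\right) \left(-11\right) = 26 - -22 = 26 + 22 = 48$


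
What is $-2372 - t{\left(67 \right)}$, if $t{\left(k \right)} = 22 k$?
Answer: $-3846$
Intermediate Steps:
$-2372 - t{\left(67 \right)} = -2372 - 22 \cdot 67 = -2372 - 1474 = -3846$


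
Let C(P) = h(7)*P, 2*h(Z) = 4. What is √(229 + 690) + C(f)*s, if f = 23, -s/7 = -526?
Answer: 169372 + √919 ≈ 1.6940e+5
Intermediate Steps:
s = 3682 (s = -7*(-526) = 3682)
h(Z) = 2 (h(Z) = (½)*4 = 2)
C(P) = 2*P
√(229 + 690) + C(f)*s = √(229 + 690) + (2*23)*3682 = √919 + 46*3682 = √919 + 169372 = 169372 + √919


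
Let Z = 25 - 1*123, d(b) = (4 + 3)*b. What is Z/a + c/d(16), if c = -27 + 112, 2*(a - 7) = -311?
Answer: 47197/33264 ≈ 1.4189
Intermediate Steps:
d(b) = 7*b
a = -297/2 (a = 7 + (1/2)*(-311) = 7 - 311/2 = -297/2 ≈ -148.50)
Z = -98 (Z = 25 - 123 = -98)
c = 85
Z/a + c/d(16) = -98/(-297/2) + 85/((7*16)) = -98*(-2/297) + 85/112 = 196/297 + 85*(1/112) = 196/297 + 85/112 = 47197/33264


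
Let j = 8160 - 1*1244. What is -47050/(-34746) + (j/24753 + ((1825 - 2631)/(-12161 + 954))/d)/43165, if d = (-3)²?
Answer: 281696030029135697/208028950783999695 ≈ 1.3541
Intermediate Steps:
d = 9
j = 6916 (j = 8160 - 1244 = 6916)
-47050/(-34746) + (j/24753 + ((1825 - 2631)/(-12161 + 954))/d)/43165 = -47050/(-34746) + (6916/24753 + ((1825 - 2631)/(-12161 + 954))/9)/43165 = -47050*(-1/34746) + (6916*(1/24753) - 806/(-11207)*(⅑))*(1/43165) = 23525/17373 + (6916/24753 - 806*(-1/11207)*(⅑))*(1/43165) = 23525/17373 + (6916/24753 + (806/11207)*(⅑))*(1/43165) = 23525/17373 + (6916/24753 + 806/100863)*(1/43165) = 23525/17373 + (239173142/832220613)*(1/43165) = 23525/17373 + 239173142/35922802760145 = 281696030029135697/208028950783999695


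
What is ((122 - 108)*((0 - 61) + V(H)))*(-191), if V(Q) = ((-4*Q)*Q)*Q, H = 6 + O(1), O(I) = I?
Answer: 3831842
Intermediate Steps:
H = 7 (H = 6 + 1 = 7)
V(Q) = -4*Q³ (V(Q) = (-4*Q²)*Q = -4*Q³)
((122 - 108)*((0 - 61) + V(H)))*(-191) = ((122 - 108)*((0 - 61) - 4*7³))*(-191) = (14*(-61 - 4*343))*(-191) = (14*(-61 - 1372))*(-191) = (14*(-1433))*(-191) = -20062*(-191) = 3831842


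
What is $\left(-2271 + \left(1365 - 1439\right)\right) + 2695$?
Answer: $350$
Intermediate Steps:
$\left(-2271 + \left(1365 - 1439\right)\right) + 2695 = \left(-2271 - 74\right) + 2695 = -2345 + 2695 = 350$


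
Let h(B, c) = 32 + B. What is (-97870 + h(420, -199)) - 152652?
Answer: -250070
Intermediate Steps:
(-97870 + h(420, -199)) - 152652 = (-97870 + (32 + 420)) - 152652 = (-97870 + 452) - 152652 = -97418 - 152652 = -250070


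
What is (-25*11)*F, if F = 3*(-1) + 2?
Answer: 275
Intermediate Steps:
F = -1 (F = -3 + 2 = -1)
(-25*11)*F = -25*11*(-1) = -275*(-1) = 275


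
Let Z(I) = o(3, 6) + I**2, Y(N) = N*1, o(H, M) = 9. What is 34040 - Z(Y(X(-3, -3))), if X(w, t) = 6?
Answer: 33995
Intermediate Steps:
Y(N) = N
Z(I) = 9 + I**2
34040 - Z(Y(X(-3, -3))) = 34040 - (9 + 6**2) = 34040 - (9 + 36) = 34040 - 1*45 = 34040 - 45 = 33995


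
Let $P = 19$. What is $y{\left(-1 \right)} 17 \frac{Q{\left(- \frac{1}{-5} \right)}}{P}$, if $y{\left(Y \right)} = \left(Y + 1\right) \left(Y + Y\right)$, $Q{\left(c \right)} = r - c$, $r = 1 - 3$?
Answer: $0$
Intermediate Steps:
$r = -2$
$Q{\left(c \right)} = -2 - c$
$y{\left(Y \right)} = 2 Y \left(1 + Y\right)$ ($y{\left(Y \right)} = \left(1 + Y\right) 2 Y = 2 Y \left(1 + Y\right)$)
$y{\left(-1 \right)} 17 \frac{Q{\left(- \frac{1}{-5} \right)}}{P} = 2 \left(-1\right) \left(1 - 1\right) 17 \frac{-2 - - \frac{1}{-5}}{19} = 2 \left(-1\right) 0 \cdot 17 \left(-2 - \left(-1\right) \left(- \frac{1}{5}\right)\right) \frac{1}{19} = 0 \cdot 17 \left(-2 - \frac{1}{5}\right) \frac{1}{19} = 0 \left(-2 - \frac{1}{5}\right) \frac{1}{19} = 0 \left(\left(- \frac{11}{5}\right) \frac{1}{19}\right) = 0 \left(- \frac{11}{95}\right) = 0$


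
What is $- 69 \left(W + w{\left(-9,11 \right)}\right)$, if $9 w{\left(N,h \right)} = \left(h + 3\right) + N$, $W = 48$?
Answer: $- \frac{10051}{3} \approx -3350.3$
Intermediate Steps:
$w{\left(N,h \right)} = \frac{1}{3} + \frac{N}{9} + \frac{h}{9}$ ($w{\left(N,h \right)} = \frac{\left(h + 3\right) + N}{9} = \frac{\left(3 + h\right) + N}{9} = \frac{3 + N + h}{9} = \frac{1}{3} + \frac{N}{9} + \frac{h}{9}$)
$- 69 \left(W + w{\left(-9,11 \right)}\right) = - 69 \left(48 + \left(\frac{1}{3} + \frac{1}{9} \left(-9\right) + \frac{1}{9} \cdot 11\right)\right) = - 69 \left(48 + \left(\frac{1}{3} - 1 + \frac{11}{9}\right)\right) = - 69 \left(48 + \frac{5}{9}\right) = \left(-69\right) \frac{437}{9} = - \frac{10051}{3}$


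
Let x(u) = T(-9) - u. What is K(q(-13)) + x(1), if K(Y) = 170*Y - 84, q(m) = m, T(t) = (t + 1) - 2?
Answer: -2305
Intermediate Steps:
T(t) = -1 + t (T(t) = (1 + t) - 2 = -1 + t)
x(u) = -10 - u (x(u) = (-1 - 9) - u = -10 - u)
K(Y) = -84 + 170*Y
K(q(-13)) + x(1) = (-84 + 170*(-13)) + (-10 - 1*1) = (-84 - 2210) + (-10 - 1) = -2294 - 11 = -2305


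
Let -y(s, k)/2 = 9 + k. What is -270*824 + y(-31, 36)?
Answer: -222570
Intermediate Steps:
y(s, k) = -18 - 2*k (y(s, k) = -2*(9 + k) = -18 - 2*k)
-270*824 + y(-31, 36) = -270*824 + (-18 - 2*36) = -222480 + (-18 - 72) = -222480 - 90 = -222570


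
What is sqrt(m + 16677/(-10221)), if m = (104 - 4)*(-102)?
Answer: I*sqrt(118416959313)/3407 ≈ 101.0*I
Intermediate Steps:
m = -10200 (m = 100*(-102) = -10200)
sqrt(m + 16677/(-10221)) = sqrt(-10200 + 16677/(-10221)) = sqrt(-10200 + 16677*(-1/10221)) = sqrt(-10200 - 5559/3407) = sqrt(-34756959/3407) = I*sqrt(118416959313)/3407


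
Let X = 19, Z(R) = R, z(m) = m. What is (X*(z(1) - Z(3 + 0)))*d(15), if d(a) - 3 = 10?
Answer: -494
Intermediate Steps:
d(a) = 13 (d(a) = 3 + 10 = 13)
(X*(z(1) - Z(3 + 0)))*d(15) = (19*(1 - (3 + 0)))*13 = (19*(1 - 1*3))*13 = (19*(1 - 3))*13 = (19*(-2))*13 = -38*13 = -494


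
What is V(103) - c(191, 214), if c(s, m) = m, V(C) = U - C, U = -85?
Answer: -402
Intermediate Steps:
V(C) = -85 - C
V(103) - c(191, 214) = (-85 - 1*103) - 1*214 = (-85 - 103) - 214 = -188 - 214 = -402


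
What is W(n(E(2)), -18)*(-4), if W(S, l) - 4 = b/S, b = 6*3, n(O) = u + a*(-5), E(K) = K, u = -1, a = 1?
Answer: -4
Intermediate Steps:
n(O) = -6 (n(O) = -1 + 1*(-5) = -1 - 5 = -6)
b = 18
W(S, l) = 4 + 18/S
W(n(E(2)), -18)*(-4) = (4 + 18/(-6))*(-4) = (4 + 18*(-1/6))*(-4) = (4 - 3)*(-4) = 1*(-4) = -4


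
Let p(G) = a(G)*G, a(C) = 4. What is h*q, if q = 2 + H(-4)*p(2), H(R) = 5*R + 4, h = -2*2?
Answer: 504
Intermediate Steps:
h = -4
H(R) = 4 + 5*R
p(G) = 4*G
q = -126 (q = 2 + (4 + 5*(-4))*(4*2) = 2 + (4 - 20)*8 = 2 - 16*8 = 2 - 128 = -126)
h*q = -4*(-126) = 504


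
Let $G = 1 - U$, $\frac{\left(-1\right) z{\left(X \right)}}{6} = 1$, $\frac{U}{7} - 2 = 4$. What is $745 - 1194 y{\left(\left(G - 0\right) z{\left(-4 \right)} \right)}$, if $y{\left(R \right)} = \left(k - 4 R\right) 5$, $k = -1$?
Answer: $5881195$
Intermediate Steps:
$U = 42$ ($U = 14 + 7 \cdot 4 = 14 + 28 = 42$)
$z{\left(X \right)} = -6$ ($z{\left(X \right)} = \left(-6\right) 1 = -6$)
$G = -41$ ($G = 1 - 42 = -41$)
$y{\left(R \right)} = -5 - 20 R$ ($y{\left(R \right)} = \left(-1 - 4 R\right) 5 = -5 - 20 R$)
$745 - 1194 y{\left(\left(G - 0\right) z{\left(-4 \right)} \right)} = 745 - 1194 \left(-5 - 20 \left(-41 - 0\right) \left(-6\right)\right) = 745 - 1194 \left(-5 - 20 \left(-41 + \left(-3 + 3\right)\right) \left(-6\right)\right) = 745 - 1194 \left(-5 - 20 \left(-41 + 0\right) \left(-6\right)\right) = 745 - 1194 \left(-5 - 20 \left(\left(-41\right) \left(-6\right)\right)\right) = 745 - 1194 \left(-5 - 4920\right) = 745 - -5880450 = 745 + 5880450 = 5881195$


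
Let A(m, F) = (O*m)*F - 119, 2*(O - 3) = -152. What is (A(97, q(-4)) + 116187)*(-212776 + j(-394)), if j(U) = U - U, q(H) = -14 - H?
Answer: -39763153328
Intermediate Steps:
O = -73 (O = 3 + (1/2)*(-152) = 3 - 76 = -73)
A(m, F) = -119 - 73*F*m (A(m, F) = (-73*m)*F - 119 = -73*F*m - 119 = -119 - 73*F*m)
j(U) = 0
(A(97, q(-4)) + 116187)*(-212776 + j(-394)) = ((-119 - 73*(-14 - 1*(-4))*97) + 116187)*(-212776 + 0) = ((-119 - 73*(-14 + 4)*97) + 116187)*(-212776) = ((-119 - 73*(-10)*97) + 116187)*(-212776) = ((-119 + 70810) + 116187)*(-212776) = (70691 + 116187)*(-212776) = 186878*(-212776) = -39763153328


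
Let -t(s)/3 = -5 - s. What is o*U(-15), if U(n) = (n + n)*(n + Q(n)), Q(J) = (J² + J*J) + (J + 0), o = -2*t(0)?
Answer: 378000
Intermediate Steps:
t(s) = 15 + 3*s (t(s) = -3*(-5 - s) = 15 + 3*s)
o = -30 (o = -2*(15 + 3*0) = -2*(15 + 0) = -2*15 = -30)
Q(J) = J + 2*J² (Q(J) = (J² + J²) + J = 2*J² + J = J + 2*J²)
U(n) = 2*n*(n + n*(1 + 2*n)) (U(n) = (n + n)*(n + n*(1 + 2*n)) = (2*n)*(n + n*(1 + 2*n)) = 2*n*(n + n*(1 + 2*n)))
o*U(-15) = -120*(-15)²*(1 - 15) = -120*225*(-14) = -30*(-12600) = 378000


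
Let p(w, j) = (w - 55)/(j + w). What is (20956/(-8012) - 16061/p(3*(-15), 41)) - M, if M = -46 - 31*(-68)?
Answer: -135555808/50075 ≈ -2707.1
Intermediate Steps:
p(w, j) = (-55 + w)/(j + w)
M = 2062 (M = -46 + 2108 = 2062)
(20956/(-8012) - 16061/p(3*(-15), 41)) - M = (20956/(-8012) - 16061*(41 + 3*(-15))/(-55 + 3*(-15))) - 1*2062 = (20956*(-1/8012) - 16061*(41 - 45)/(-55 - 45)) - 2062 = (-5239/2003 - 16061/(-100/(-4))) - 2062 = (-5239/2003 - 16061/((-¼*(-100)))) - 2062 = (-5239/2003 - 16061/25) - 2062 = -32301158/50075 - 2062 = -135555808/50075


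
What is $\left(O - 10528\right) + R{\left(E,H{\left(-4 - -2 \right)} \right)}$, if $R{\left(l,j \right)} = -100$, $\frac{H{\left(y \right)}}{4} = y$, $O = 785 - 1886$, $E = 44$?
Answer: $-11729$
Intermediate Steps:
$O = -1101$ ($O = 785 - 1886 = -1101$)
$H{\left(y \right)} = 4 y$
$\left(O - 10528\right) + R{\left(E,H{\left(-4 - -2 \right)} \right)} = \left(-1101 - 10528\right) - 100 = -11629 - 100 = -11729$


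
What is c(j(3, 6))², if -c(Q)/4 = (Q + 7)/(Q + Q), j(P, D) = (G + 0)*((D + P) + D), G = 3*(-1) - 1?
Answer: 2809/900 ≈ 3.1211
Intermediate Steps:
G = -4 (G = -3 - 1 = -4)
j(P, D) = -8*D - 4*P (j(P, D) = (-4 + 0)*((D + P) + D) = -4*(P + 2*D) = -8*D - 4*P)
c(Q) = -2*(7 + Q)/Q (c(Q) = -4*(Q + 7)/(Q + Q) = -4*(7 + Q)/(2*Q) = -4*(7 + Q)*1/(2*Q) = -2*(7 + Q)/Q)
c(j(3, 6))² = (-2 - 14/(-8*6 - 4*3))² = (-2 - 14/(-48 - 12))² = (-2 - 14/(-60))² = (-2 - 14*(-1/60))² = (-2 + 7/30)² = (-53/30)² = 2809/900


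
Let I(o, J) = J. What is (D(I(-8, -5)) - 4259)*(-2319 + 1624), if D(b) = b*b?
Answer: 2942630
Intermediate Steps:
D(b) = b**2
(D(I(-8, -5)) - 4259)*(-2319 + 1624) = ((-5)**2 - 4259)*(-2319 + 1624) = (25 - 4259)*(-695) = -4234*(-695) = 2942630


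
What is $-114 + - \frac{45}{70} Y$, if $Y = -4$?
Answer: $- \frac{780}{7} \approx -111.43$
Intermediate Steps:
$-114 + - \frac{45}{70} Y = -114 + - \frac{45}{70} \left(-4\right) = -114 + \left(-45\right) \frac{1}{70} \left(-4\right) = -114 - - \frac{18}{7} = -114 + \frac{18}{7} = - \frac{780}{7}$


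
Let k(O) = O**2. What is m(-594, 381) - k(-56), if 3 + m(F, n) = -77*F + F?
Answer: 42005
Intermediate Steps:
m(F, n) = -3 - 76*F (m(F, n) = -3 + (-77*F + F) = -3 - 76*F)
m(-594, 381) - k(-56) = (-3 - 76*(-594)) - 1*(-56)**2 = (-3 + 45144) - 1*3136 = 45141 - 3136 = 42005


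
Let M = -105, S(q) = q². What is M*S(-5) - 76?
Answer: -2701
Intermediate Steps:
M*S(-5) - 76 = -105*(-5)² - 76 = -105*25 - 76 = -2625 - 76 = -2701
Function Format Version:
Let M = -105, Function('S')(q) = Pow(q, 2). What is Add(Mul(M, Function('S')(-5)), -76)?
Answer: -2701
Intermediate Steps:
Add(Mul(M, Function('S')(-5)), -76) = Add(Mul(-105, Pow(-5, 2)), -76) = Add(Mul(-105, 25), -76) = Add(-2625, -76) = -2701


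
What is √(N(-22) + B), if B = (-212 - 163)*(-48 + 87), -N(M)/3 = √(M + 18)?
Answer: √(-14625 - 6*I) ≈ 0.0248 - 120.93*I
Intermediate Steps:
N(M) = -3*√(18 + M) (N(M) = -3*√(M + 18) = -3*√(18 + M))
B = -14625 (B = -375*39 = -14625)
√(N(-22) + B) = √(-3*√(18 - 22) - 14625) = √(-6*I - 14625) = √(-14625 - 6*I)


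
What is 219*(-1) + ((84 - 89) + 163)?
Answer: -61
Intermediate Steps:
219*(-1) + ((84 - 89) + 163) = -219 + (-5 + 163) = -219 + 158 = -61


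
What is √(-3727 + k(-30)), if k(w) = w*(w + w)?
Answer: I*√1927 ≈ 43.898*I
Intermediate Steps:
k(w) = 2*w² (k(w) = w*(2*w) = 2*w²)
√(-3727 + k(-30)) = √(-3727 + 2*(-30)²) = √(-3727 + 2*900) = √(-3727 + 1800) = √(-1927) = I*√1927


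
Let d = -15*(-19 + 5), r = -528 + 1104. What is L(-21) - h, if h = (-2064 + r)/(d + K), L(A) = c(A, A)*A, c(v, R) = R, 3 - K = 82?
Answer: 59259/131 ≈ 452.36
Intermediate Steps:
K = -79 (K = 3 - 1*82 = 3 - 82 = -79)
r = 576
d = 210 (d = -15*(-14) = 210)
L(A) = A**2 (L(A) = A*A = A**2)
h = -1488/131 (h = (-2064 + 576)/(210 - 79) = -1488/131 ≈ -11.359)
L(-21) - h = (-21)**2 - 1*(-1488/131) = 441 + 1488/131 = 59259/131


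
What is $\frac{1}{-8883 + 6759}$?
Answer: $- \frac{1}{2124} \approx -0.00047081$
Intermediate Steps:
$\frac{1}{-8883 + 6759} = \frac{1}{-2124} = - \frac{1}{2124}$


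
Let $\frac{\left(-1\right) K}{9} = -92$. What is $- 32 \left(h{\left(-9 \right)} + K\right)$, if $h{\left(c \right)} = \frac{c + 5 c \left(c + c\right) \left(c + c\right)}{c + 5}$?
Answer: $-143208$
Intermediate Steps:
$K = 828$ ($K = \left(-9\right) \left(-92\right) = 828$)
$h{\left(c \right)} = \frac{c + 20 c^{3}}{5 + c}$ ($h{\left(c \right)} = \frac{c + 5 c 2 c 2 c}{5 + c} = \frac{c + 5 c 4 c^{2}}{5 + c} = \frac{c + 20 c^{3}}{5 + c}$)
$- 32 \left(h{\left(-9 \right)} + K\right) = - 32 \left(\frac{-9 + 20 \left(-9\right)^{3}}{5 - 9} + 828\right) = - 32 \left(\frac{-9 + 20 \left(-729\right)}{-4} + 828\right) = - 32 \left(- \frac{-9 - 14580}{4} + 828\right) = - 32 \left(\left(- \frac{1}{4}\right) \left(-14589\right) + 828\right) = - 32 \left(\frac{14589}{4} + 828\right) = \left(-32\right) \frac{17901}{4} = -143208$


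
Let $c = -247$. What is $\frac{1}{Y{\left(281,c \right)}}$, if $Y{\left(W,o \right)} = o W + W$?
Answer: $- \frac{1}{69126} \approx -1.4466 \cdot 10^{-5}$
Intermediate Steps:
$Y{\left(W,o \right)} = W + W o$ ($Y{\left(W,o \right)} = W o + W = W + W o$)
$\frac{1}{Y{\left(281,c \right)}} = \frac{1}{281 \left(1 - 247\right)} = \frac{1}{281 \left(-246\right)} = \frac{1}{-69126} = - \frac{1}{69126}$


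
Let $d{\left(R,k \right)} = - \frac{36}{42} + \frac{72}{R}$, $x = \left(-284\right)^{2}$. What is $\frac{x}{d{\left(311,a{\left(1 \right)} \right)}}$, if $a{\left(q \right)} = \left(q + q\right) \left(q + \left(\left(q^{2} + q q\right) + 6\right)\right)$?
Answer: $- \frac{87794056}{681} \approx -1.2892 \cdot 10^{5}$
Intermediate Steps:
$a{\left(q \right)} = 2 q \left(6 + q + 2 q^{2}\right)$ ($a{\left(q \right)} = 2 q \left(q + \left(\left(q^{2} + q^{2}\right) + 6\right)\right) = 2 q \left(q + \left(2 q^{2} + 6\right)\right) = 2 q \left(q + \left(6 + 2 q^{2}\right)\right) = 2 q \left(6 + q + 2 q^{2}\right)$)
$x = 80656$
$d{\left(R,k \right)} = - \frac{6}{7} + \frac{72}{R}$ ($d{\left(R,k \right)} = \left(-36\right) \frac{1}{42} + \frac{72}{R} = - \frac{6}{7} + \frac{72}{R}$)
$\frac{x}{d{\left(311,a{\left(1 \right)} \right)}} = \frac{80656}{- \frac{6}{7} + \frac{72}{311}} = \frac{80656}{- \frac{1362}{2177}} = 80656 \left(- \frac{2177}{1362}\right) = - \frac{87794056}{681}$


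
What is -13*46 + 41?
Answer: -557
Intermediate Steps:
-13*46 + 41 = -598 + 41 = -557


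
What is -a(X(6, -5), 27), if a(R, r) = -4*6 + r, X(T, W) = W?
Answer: -3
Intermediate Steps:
a(R, r) = -24 + r
-a(X(6, -5), 27) = -(-24 + 27) = -1*3 = -3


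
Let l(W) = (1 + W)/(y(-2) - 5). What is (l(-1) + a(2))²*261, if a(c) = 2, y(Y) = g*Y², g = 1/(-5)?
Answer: 1044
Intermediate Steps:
g = -⅕ ≈ -0.20000
y(Y) = -Y²/5
l(W) = -5/29 - 5*W/29 (l(W) = (1 + W)/(-⅕*(-2)² - 5) = (1 + W)/(-⅕*4 - 5) = (1 + W)/(-⅘ - 5) = (1 + W)/(-29/5) = (1 + W)*(-5/29) = -5/29 - 5*W/29)
(l(-1) + a(2))²*261 = ((-5/29 - 5/29*(-1)) + 2)²*261 = ((-5/29 + 5/29) + 2)²*261 = (0 + 2)²*261 = 2²*261 = 4*261 = 1044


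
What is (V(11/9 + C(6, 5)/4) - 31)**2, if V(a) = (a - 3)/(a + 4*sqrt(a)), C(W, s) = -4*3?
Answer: 3020031/3200 - 634293*I/12800 ≈ 943.76 - 49.554*I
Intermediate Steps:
C(W, s) = -12
V(a) = (-3 + a)/(a + 4*sqrt(a))
(V(11/9 + C(6, 5)/4) - 31)**2 = ((-3 + (11/9 - 12/4))/((11/9 - 12/4) + 4*sqrt(11/9 - 12/4)) - 31)**2 = ((-3 + (11*(1/9) - 12*1/4))/((11*(1/9) - 12*1/4) + 4*sqrt(11*(1/9) - 12*1/4)) - 31)**2 = ((-3 + (11/9 - 3))/((11/9 - 3) + 4*sqrt(11/9 - 3)) - 31)**2 = ((-3 - 16/9)/(-16/9 + 4*sqrt(-16/9)) - 31)**2 = (-43/9/(-16/9 + 4*(4*I/3)) - 31)**2 = (-43/9/(-16/9 + 16*I/3) - 31)**2 = ((81*(-16/9 - 16*I/3)/2560)*(-43/9) - 31)**2 = (-387*(-16/9 - 16*I/3)/2560 - 31)**2 = (-31 - 387*(-16/9 - 16*I/3)/2560)**2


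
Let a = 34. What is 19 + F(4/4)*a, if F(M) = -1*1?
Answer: -15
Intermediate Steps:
F(M) = -1
19 + F(4/4)*a = 19 - 1*34 = 19 - 34 = -15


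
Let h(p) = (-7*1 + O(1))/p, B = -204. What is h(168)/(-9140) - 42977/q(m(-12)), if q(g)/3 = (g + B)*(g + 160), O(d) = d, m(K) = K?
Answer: 687423109/1533984480 ≈ 0.44813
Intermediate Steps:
q(g) = 3*(-204 + g)*(160 + g) (q(g) = 3*((g - 204)*(g + 160)) = 3*((-204 + g)*(160 + g)) = 3*(-204 + g)*(160 + g))
h(p) = -6/p (h(p) = (-7*1 + 1)/p = (-7 + 1)/p = -6/p)
h(168)/(-9140) - 42977/q(m(-12)) = -6/168/(-9140) - 42977/(-97920 - 132*(-12) + 3*(-12)**2) = -6*1/168*(-1/9140) - 42977/(-97920 + 1584 + 3*144) = -1/28*(-1/9140) - 42977/(-97920 + 1584 + 432) = 1/255920 - 42977/(-95904) = 1/255920 - 42977*(-1/95904) = 1/255920 + 42977/95904 = 687423109/1533984480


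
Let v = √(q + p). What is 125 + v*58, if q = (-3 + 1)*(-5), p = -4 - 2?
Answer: 241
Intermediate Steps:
p = -6
q = 10 (q = -2*(-5) = 10)
v = 2 (v = √(10 - 6) = √4 = 2)
125 + v*58 = 125 + 2*58 = 125 + 116 = 241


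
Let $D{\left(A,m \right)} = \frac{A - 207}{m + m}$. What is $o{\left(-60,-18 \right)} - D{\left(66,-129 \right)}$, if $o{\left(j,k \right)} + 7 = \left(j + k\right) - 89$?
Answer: $- \frac{15011}{86} \approx -174.55$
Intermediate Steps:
$o{\left(j,k \right)} = -96 + j + k$ ($o{\left(j,k \right)} = -7 - \left(89 - j - k\right) = -7 + \left(-89 + j + k\right) = -96 + j + k$)
$D{\left(A,m \right)} = \frac{-207 + A}{2 m}$
$o{\left(-60,-18 \right)} - D{\left(66,-129 \right)} = \left(-96 - 60 - 18\right) - \frac{-207 + 66}{2 \left(-129\right)} = -174 - \frac{1}{2} \left(- \frac{1}{129}\right) \left(-141\right) = -174 - \frac{47}{86} = - \frac{15011}{86}$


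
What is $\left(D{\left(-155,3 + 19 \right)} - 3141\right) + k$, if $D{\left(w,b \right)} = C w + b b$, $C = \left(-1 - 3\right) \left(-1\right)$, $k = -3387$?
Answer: $-6664$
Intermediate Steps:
$C = 4$ ($C = \left(-4\right) \left(-1\right) = 4$)
$D{\left(w,b \right)} = b^{2} + 4 w$ ($D{\left(w,b \right)} = 4 w + b b = 4 w + b^{2} = b^{2} + 4 w$)
$\left(D{\left(-155,3 + 19 \right)} - 3141\right) + k = \left(\left(\left(3 + 19\right)^{2} + 4 \left(-155\right)\right) - 3141\right) - 3387 = \left(\left(22^{2} - 620\right) - 3141\right) - 3387 = \left(\left(484 - 620\right) - 3141\right) - 3387 = \left(-136 - 3141\right) - 3387 = -3277 - 3387 = -6664$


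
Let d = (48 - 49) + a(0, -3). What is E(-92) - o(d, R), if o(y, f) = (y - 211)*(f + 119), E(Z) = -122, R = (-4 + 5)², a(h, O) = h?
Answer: 25318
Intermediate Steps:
R = 1 (R = 1² = 1)
d = -1 (d = (48 - 49) + 0 = -1 + 0 = -1)
o(y, f) = (-211 + y)*(119 + f)
E(-92) - o(d, R) = -122 - (-25109 - 211*1 + 119*(-1) + 1*(-1)) = -122 - (-25109 - 211 - 119 - 1) = -122 - 1*(-25440) = -122 + 25440 = 25318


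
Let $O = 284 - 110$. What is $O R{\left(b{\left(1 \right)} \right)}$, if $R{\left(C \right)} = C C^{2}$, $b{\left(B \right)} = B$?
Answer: $174$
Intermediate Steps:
$O = 174$
$R{\left(C \right)} = C^{3}$
$O R{\left(b{\left(1 \right)} \right)} = 174 \cdot 1^{3} = 174 \cdot 1 = 174$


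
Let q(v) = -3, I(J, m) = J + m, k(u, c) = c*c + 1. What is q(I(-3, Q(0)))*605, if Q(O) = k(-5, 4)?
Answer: -1815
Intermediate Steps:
k(u, c) = 1 + c² (k(u, c) = c² + 1 = 1 + c²)
Q(O) = 17 (Q(O) = 1 + 4² = 1 + 16 = 17)
q(I(-3, Q(0)))*605 = -3*605 = -1815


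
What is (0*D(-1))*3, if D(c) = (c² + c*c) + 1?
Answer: 0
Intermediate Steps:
D(c) = 1 + 2*c² (D(c) = (c² + c²) + 1 = 2*c² + 1 = 1 + 2*c²)
(0*D(-1))*3 = (0*(1 + 2*(-1)²))*3 = (0*(1 + 2*1))*3 = (0*(1 + 2))*3 = (0*3)*3 = 0*3 = 0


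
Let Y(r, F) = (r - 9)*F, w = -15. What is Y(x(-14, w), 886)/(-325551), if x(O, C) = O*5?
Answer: 69994/325551 ≈ 0.21500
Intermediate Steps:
x(O, C) = 5*O
Y(r, F) = F*(-9 + r) (Y(r, F) = (-9 + r)*F = F*(-9 + r))
Y(x(-14, w), 886)/(-325551) = (886*(-9 + 5*(-14)))/(-325551) = (886*(-9 - 70))*(-1/325551) = (886*(-79))*(-1/325551) = -69994*(-1/325551) = 69994/325551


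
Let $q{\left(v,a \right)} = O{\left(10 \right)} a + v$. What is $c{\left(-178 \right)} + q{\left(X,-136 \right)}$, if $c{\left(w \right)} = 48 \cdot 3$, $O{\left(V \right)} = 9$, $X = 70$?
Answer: $-1010$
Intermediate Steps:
$c{\left(w \right)} = 144$
$q{\left(v,a \right)} = v + 9 a$ ($q{\left(v,a \right)} = 9 a + v = v + 9 a$)
$c{\left(-178 \right)} + q{\left(X,-136 \right)} = 144 + \left(70 + 9 \left(-136\right)\right) = 144 + \left(70 - 1224\right) = 144 - 1154 = -1010$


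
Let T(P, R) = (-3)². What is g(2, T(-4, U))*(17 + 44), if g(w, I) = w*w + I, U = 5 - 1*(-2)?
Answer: 793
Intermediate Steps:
U = 7 (U = 5 + 2 = 7)
T(P, R) = 9
g(w, I) = I + w² (g(w, I) = w² + I = I + w²)
g(2, T(-4, U))*(17 + 44) = (9 + 2²)*(17 + 44) = (9 + 4)*61 = 13*61 = 793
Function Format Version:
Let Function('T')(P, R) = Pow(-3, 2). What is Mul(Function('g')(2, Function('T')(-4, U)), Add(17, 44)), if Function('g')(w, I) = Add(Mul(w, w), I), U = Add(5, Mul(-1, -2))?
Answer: 793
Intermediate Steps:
U = 7 (U = Add(5, 2) = 7)
Function('T')(P, R) = 9
Function('g')(w, I) = Add(I, Pow(w, 2)) (Function('g')(w, I) = Add(Pow(w, 2), I) = Add(I, Pow(w, 2)))
Mul(Function('g')(2, Function('T')(-4, U)), Add(17, 44)) = Mul(Add(9, Pow(2, 2)), Add(17, 44)) = Mul(Add(9, 4), 61) = Mul(13, 61) = 793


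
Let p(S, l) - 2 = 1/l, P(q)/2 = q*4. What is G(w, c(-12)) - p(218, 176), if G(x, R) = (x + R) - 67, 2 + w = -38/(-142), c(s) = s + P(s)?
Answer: -2233511/12496 ≈ -178.74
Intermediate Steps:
P(q) = 8*q (P(q) = 2*(q*4) = 2*(4*q) = 8*q)
p(S, l) = 2 + 1/l
c(s) = 9*s (c(s) = s + 8*s = 9*s)
w = -123/71 (w = -2 - 38/(-142) = -2 - 38*(-1/142) = -2 + 19/71 = -123/71 ≈ -1.7324)
G(x, R) = -67 + R + x (G(x, R) = (R + x) - 67 = -67 + R + x)
G(w, c(-12)) - p(218, 176) = (-67 + 9*(-12) - 123/71) - (2 + 1/176) = (-67 - 108 - 123/71) - (2 + 1/176) = -12548/71 - 1*353/176 = -12548/71 - 353/176 = -2233511/12496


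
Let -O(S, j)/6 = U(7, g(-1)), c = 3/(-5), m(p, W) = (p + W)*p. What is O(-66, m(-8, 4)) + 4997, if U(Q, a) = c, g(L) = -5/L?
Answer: 25003/5 ≈ 5000.6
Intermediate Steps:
m(p, W) = p*(W + p) (m(p, W) = (W + p)*p = p*(W + p))
c = -3/5 (c = 3*(-1/5) = -3/5 ≈ -0.60000)
U(Q, a) = -3/5
O(S, j) = 18/5 (O(S, j) = -6*(-3/5) = 18/5)
O(-66, m(-8, 4)) + 4997 = 18/5 + 4997 = 25003/5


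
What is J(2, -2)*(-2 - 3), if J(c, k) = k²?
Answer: -20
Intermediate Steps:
J(2, -2)*(-2 - 3) = (-2)²*(-2 - 3) = 4*(-5) = -20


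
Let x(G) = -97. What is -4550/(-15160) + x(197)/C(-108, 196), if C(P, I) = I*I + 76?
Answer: 2170851/7294234 ≈ 0.29761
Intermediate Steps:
C(P, I) = 76 + I² (C(P, I) = I² + 76 = 76 + I²)
-4550/(-15160) + x(197)/C(-108, 196) = -4550/(-15160) - 97/(76 + 196²) = -4550*(-1/15160) - 97/(76 + 38416) = 455/1516 - 97/38492 = 2170851/7294234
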